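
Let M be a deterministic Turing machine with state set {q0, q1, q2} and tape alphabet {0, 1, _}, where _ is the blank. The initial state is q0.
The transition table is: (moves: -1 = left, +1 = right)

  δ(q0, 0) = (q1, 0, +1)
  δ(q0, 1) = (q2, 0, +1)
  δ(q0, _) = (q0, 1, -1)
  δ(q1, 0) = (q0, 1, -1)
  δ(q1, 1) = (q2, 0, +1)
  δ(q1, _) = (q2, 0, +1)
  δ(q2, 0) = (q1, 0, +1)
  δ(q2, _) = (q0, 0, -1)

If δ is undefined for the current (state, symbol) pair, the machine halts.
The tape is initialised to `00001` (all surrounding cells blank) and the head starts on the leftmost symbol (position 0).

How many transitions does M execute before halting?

8

state=q0 head=0 tape=[0]0001   (q0,0)→(q1,0,+1)
state=q1 head=1 tape=0[0]001   (q1,0)→(q0,1,-1)
state=q0 head=0 tape=[0]1001   (q0,0)→(q1,0,+1)
state=q1 head=1 tape=0[1]001   (q1,1)→(q2,0,+1)
state=q2 head=2 tape=00[0]01   (q2,0)→(q1,0,+1)
state=q1 head=3 tape=000[0]1   (q1,0)→(q0,1,-1)
state=q0 head=2 tape=00[0]11   (q0,0)→(q1,0,+1)
state=q1 head=3 tape=000[1]1   (q1,1)→(q2,0,+1)
state=q2 head=4 tape=0000[1]
M halts after 8 transitions.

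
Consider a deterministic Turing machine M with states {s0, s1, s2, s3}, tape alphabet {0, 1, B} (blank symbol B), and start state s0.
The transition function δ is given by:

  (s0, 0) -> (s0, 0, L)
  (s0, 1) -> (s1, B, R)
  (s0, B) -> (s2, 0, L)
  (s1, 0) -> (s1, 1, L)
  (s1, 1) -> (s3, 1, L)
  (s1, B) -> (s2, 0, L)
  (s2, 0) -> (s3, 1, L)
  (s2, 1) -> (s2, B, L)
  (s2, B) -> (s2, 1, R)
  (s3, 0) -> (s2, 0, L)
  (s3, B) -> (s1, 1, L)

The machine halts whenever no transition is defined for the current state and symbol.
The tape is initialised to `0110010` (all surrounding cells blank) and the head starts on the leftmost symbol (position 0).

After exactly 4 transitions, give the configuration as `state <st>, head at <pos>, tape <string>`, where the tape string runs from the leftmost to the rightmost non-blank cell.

state s3, head at -2, tape 110110010

state=s0 head=0 tape=BB[0]110010   (s0,0)→(s0,0,L)
state=s0 head=-1 tape=B[B]0110010   (s0,B)→(s2,0,L)
state=s2 head=-2 tape=[B]00110010   (s2,B)→(s2,1,R)
state=s2 head=-1 tape=1[0]0110010   (s2,0)→(s3,1,L)
state=s3 head=-2 tape=[1]10110010
After 4 steps: state s3, head at -2, tape 110110010.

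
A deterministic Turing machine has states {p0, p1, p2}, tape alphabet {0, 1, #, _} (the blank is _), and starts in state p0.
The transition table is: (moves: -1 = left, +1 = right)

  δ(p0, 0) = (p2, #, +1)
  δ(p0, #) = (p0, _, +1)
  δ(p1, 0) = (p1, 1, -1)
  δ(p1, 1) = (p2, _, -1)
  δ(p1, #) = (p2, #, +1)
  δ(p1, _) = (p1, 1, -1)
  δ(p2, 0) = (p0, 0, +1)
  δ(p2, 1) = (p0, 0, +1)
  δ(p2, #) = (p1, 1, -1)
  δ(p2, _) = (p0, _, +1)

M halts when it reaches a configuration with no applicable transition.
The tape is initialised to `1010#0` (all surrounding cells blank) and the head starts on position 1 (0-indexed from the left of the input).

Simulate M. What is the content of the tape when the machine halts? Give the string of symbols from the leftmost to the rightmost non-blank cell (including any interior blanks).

state=p0 head=1 tape=1[0]10#0__   (p0,0)→(p2,#,+1)
state=p2 head=2 tape=1#[1]0#0__   (p2,1)→(p0,0,+1)
state=p0 head=3 tape=1#0[0]#0__   (p0,0)→(p2,#,+1)
state=p2 head=4 tape=1#0#[#]0__   (p2,#)→(p1,1,-1)
state=p1 head=3 tape=1#0[#]10__   (p1,#)→(p2,#,+1)
state=p2 head=4 tape=1#0#[1]0__   (p2,1)→(p0,0,+1)
state=p0 head=5 tape=1#0#0[0]__   (p0,0)→(p2,#,+1)
state=p2 head=6 tape=1#0#0#[_]_   (p2,_)→(p0,_,+1)
state=p0 head=7 tape=1#0#0#_[_]
The non-blank tape span at halt is 1#0#0#.

1#0#0#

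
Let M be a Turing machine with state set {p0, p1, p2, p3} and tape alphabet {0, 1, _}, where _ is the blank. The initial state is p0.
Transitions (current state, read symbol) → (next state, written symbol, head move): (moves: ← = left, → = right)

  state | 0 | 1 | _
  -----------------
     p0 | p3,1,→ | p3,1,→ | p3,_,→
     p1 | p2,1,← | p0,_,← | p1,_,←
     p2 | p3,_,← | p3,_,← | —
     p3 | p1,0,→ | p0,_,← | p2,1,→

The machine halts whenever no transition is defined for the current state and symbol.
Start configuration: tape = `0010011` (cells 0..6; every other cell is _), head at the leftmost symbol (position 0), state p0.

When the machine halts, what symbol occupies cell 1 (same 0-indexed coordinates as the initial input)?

p0 | [0]010011   read 0 → write 1, move →, go to p3
p3 | 1[0]10011   read 0 → write 0, move →, go to p1
p1 | 10[1]0011   read 1 → write _, move ←, go to p0
p0 | 1[0]_0011   read 0 → write 1, move →, go to p3
p3 | 11[_]0011   read _ → write 1, move →, go to p2
p2 | 111[0]011   read 0 → write _, move ←, go to p3
p3 | 11[1]_011   read 1 → write _, move ←, go to p0
p0 | 1[1]__011   read 1 → write 1, move →, go to p3
p3 | 11[_]_011   read _ → write 1, move →, go to p2
p2 | 111[_]011
Cell 1 holds 1 when M halts.

1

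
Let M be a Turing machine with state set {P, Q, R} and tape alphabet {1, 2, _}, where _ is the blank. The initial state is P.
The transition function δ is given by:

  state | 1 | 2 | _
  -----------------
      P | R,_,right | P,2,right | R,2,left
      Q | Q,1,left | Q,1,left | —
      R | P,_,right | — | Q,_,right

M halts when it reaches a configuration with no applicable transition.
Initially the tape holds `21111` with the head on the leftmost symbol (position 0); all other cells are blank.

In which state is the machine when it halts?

Q

P | [2]1111_   read 2 → write 2, move right, go to P
P | 2[1]111_   read 1 → write _, move right, go to R
R | 2_[1]11_   read 1 → write _, move right, go to P
P | 2__[1]1_   read 1 → write _, move right, go to R
R | 2___[1]_   read 1 → write _, move right, go to P
P | 2____[_]   read _ → write 2, move left, go to R
R | 2___[_]2   read _ → write _, move right, go to Q
Q | 2____[2]   read 2 → write 1, move left, go to Q
Q | 2___[_]1
No transition is defined for (Q, _); M halts in state Q.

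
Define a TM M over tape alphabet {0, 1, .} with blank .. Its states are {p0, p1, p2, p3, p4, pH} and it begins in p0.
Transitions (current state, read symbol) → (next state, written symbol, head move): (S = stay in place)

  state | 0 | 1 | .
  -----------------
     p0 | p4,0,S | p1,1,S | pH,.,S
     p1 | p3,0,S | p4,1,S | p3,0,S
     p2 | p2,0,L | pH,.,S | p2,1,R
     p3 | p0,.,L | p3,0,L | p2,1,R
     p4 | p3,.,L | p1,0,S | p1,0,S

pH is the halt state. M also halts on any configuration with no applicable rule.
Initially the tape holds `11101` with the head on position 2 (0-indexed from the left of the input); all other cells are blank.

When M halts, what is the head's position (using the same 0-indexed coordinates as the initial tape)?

-1

state=p0 head=2 tape=.11[1]01   (p0,1)→(p1,1,S)
state=p1 head=2 tape=.11[1]01   (p1,1)→(p4,1,S)
state=p4 head=2 tape=.11[1]01   (p4,1)→(p1,0,S)
state=p1 head=2 tape=.11[0]01   (p1,0)→(p3,0,S)
state=p3 head=2 tape=.11[0]01   (p3,0)→(p0,.,L)
state=p0 head=1 tape=.1[1].01   (p0,1)→(p1,1,S)
state=p1 head=1 tape=.1[1].01   (p1,1)→(p4,1,S)
state=p4 head=1 tape=.1[1].01   (p4,1)→(p1,0,S)
state=p1 head=1 tape=.1[0].01   (p1,0)→(p3,0,S)
state=p3 head=1 tape=.1[0].01   (p3,0)→(p0,.,L)
state=p0 head=0 tape=.[1]..01   (p0,1)→(p1,1,S)
state=p1 head=0 tape=.[1]..01   (p1,1)→(p4,1,S)
state=p4 head=0 tape=.[1]..01   (p4,1)→(p1,0,S)
state=p1 head=0 tape=.[0]..01   (p1,0)→(p3,0,S)
state=p3 head=0 tape=.[0]..01   (p3,0)→(p0,.,L)
state=p0 head=-1 tape=[.]...01   (p0,.)→(pH,.,S)
state=pH head=-1 tape=[.]...01
At halt the head is at cell -1.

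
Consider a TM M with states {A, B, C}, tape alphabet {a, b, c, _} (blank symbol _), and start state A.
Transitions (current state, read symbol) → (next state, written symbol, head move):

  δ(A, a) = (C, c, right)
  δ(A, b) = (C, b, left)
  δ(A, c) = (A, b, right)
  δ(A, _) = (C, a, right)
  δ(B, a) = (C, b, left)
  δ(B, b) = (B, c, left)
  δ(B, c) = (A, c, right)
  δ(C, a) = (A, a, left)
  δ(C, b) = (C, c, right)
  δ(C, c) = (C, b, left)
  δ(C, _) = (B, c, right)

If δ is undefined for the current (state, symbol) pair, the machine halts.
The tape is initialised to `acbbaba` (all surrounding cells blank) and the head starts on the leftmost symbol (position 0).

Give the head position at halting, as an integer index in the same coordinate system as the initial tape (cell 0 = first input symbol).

A | _[a]cbbaba__   read a → write c, move right, go to C
C | _c[c]bbaba__   read c → write b, move left, go to C
C | _[c]bbbaba__   read c → write b, move left, go to C
C | [_]bbbbaba__   read _ → write c, move right, go to B
B | c[b]bbbaba__   read b → write c, move left, go to B
B | [c]cbbbaba__   read c → write c, move right, go to A
A | c[c]bbbaba__   read c → write b, move right, go to A
A | cb[b]bbaba__   read b → write b, move left, go to C
C | c[b]bbbaba__   read b → write c, move right, go to C
C | cc[b]bbaba__   read b → write c, move right, go to C
C | ccc[b]baba__   read b → write c, move right, go to C
C | cccc[b]aba__   read b → write c, move right, go to C
C | ccccc[a]ba__   read a → write a, move left, go to A
A | cccc[c]aba__   read c → write b, move right, go to A
A | ccccb[a]ba__   read a → write c, move right, go to C
C | ccccbc[b]a__   read b → write c, move right, go to C
C | ccccbcc[a]__   read a → write a, move left, go to A
A | ccccbc[c]a__   read c → write b, move right, go to A
A | ccccbcb[a]__   read a → write c, move right, go to C
C | ccccbcbc[_]_   read _ → write c, move right, go to B
B | ccccbcbcc[_]
At halt the head is at cell 8.

8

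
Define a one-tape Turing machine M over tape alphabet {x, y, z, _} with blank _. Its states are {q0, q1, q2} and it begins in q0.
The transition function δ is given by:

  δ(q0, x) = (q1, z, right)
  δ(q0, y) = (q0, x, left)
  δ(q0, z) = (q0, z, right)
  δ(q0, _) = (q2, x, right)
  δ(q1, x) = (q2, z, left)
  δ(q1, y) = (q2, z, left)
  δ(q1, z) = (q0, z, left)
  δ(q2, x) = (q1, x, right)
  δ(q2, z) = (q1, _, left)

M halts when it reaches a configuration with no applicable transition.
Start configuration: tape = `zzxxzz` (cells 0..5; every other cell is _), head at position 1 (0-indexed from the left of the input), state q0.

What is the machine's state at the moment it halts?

state=q0 head=1 tape=__z[z]xxzz   (q0,z)→(q0,z,right)
state=q0 head=2 tape=__zz[x]xzz   (q0,x)→(q1,z,right)
state=q1 head=3 tape=__zzz[x]zz   (q1,x)→(q2,z,left)
state=q2 head=2 tape=__zz[z]zzz   (q2,z)→(q1,_,left)
state=q1 head=1 tape=__z[z]_zzz   (q1,z)→(q0,z,left)
state=q0 head=0 tape=__[z]z_zzz   (q0,z)→(q0,z,right)
state=q0 head=1 tape=__z[z]_zzz   (q0,z)→(q0,z,right)
state=q0 head=2 tape=__zz[_]zzz   (q0,_)→(q2,x,right)
state=q2 head=3 tape=__zzx[z]zz   (q2,z)→(q1,_,left)
state=q1 head=2 tape=__zz[x]_zz   (q1,x)→(q2,z,left)
state=q2 head=1 tape=__z[z]z_zz   (q2,z)→(q1,_,left)
state=q1 head=0 tape=__[z]_z_zz   (q1,z)→(q0,z,left)
state=q0 head=-1 tape=_[_]z_z_zz   (q0,_)→(q2,x,right)
state=q2 head=0 tape=_x[z]_z_zz   (q2,z)→(q1,_,left)
state=q1 head=-1 tape=_[x]__z_zz   (q1,x)→(q2,z,left)
state=q2 head=-2 tape=[_]z__z_zz
No transition is defined for (q2, _); M halts in state q2.

q2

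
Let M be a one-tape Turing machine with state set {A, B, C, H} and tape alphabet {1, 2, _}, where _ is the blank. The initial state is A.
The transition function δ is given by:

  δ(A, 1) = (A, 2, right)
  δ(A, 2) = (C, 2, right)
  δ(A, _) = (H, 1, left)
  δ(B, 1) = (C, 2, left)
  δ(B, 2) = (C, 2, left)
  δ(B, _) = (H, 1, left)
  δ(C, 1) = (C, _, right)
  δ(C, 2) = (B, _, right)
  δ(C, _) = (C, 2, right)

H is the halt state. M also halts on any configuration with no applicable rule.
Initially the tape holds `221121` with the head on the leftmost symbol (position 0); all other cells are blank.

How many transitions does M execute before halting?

15

A | [2]21121_   read 2 → write 2, move right, go to C
C | 2[2]1121_   read 2 → write _, move right, go to B
B | 2_[1]121_   read 1 → write 2, move left, go to C
C | 2[_]2121_   read _ → write 2, move right, go to C
C | 22[2]121_   read 2 → write _, move right, go to B
B | 22_[1]21_   read 1 → write 2, move left, go to C
C | 22[_]221_   read _ → write 2, move right, go to C
C | 222[2]21_   read 2 → write _, move right, go to B
B | 222_[2]1_   read 2 → write 2, move left, go to C
C | 222[_]21_   read _ → write 2, move right, go to C
C | 2222[2]1_   read 2 → write _, move right, go to B
B | 2222_[1]_   read 1 → write 2, move left, go to C
C | 2222[_]2_   read _ → write 2, move right, go to C
C | 22222[2]_   read 2 → write _, move right, go to B
B | 22222_[_]   read _ → write 1, move left, go to H
H | 22222[_]1
M halts after 15 transitions.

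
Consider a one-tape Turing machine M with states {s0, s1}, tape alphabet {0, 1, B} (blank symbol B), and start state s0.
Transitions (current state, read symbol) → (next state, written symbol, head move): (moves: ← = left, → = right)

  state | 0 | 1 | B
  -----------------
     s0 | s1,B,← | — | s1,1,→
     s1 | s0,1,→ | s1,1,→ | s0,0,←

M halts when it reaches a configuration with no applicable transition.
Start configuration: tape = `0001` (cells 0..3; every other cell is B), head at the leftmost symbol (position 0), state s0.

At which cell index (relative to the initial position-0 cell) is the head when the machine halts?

s0 | BB[0]001   read 0 → write B, move ←, go to s1
s1 | B[B]B001   read B → write 0, move ←, go to s0
s0 | [B]0B001   read B → write 1, move →, go to s1
s1 | 1[0]B001   read 0 → write 1, move →, go to s0
s0 | 11[B]001   read B → write 1, move →, go to s1
s1 | 111[0]01   read 0 → write 1, move →, go to s0
s0 | 1111[0]1   read 0 → write B, move ←, go to s1
s1 | 111[1]B1   read 1 → write 1, move →, go to s1
s1 | 1111[B]1   read B → write 0, move ←, go to s0
s0 | 111[1]01
At halt the head is at cell 1.

1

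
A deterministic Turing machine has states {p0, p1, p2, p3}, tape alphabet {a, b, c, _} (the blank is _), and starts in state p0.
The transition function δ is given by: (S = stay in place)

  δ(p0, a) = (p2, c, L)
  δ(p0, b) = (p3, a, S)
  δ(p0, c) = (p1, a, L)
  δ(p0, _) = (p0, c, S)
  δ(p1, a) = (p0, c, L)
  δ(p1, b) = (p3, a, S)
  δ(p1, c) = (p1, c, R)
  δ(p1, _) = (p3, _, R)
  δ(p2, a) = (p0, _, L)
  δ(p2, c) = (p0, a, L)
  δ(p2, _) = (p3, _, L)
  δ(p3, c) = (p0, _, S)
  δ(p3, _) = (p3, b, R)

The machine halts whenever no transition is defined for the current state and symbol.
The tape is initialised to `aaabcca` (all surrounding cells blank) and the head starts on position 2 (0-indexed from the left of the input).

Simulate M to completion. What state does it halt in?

p3

state=p0 head=2 tape=__aa[a]bcca   (p0,a)→(p2,c,L)
state=p2 head=1 tape=__a[a]cbcca   (p2,a)→(p0,_,L)
state=p0 head=0 tape=__[a]_cbcca   (p0,a)→(p2,c,L)
state=p2 head=-1 tape=_[_]c_cbcca   (p2,_)→(p3,_,L)
state=p3 head=-2 tape=[_]_c_cbcca   (p3,_)→(p3,b,R)
state=p3 head=-1 tape=b[_]c_cbcca   (p3,_)→(p3,b,R)
state=p3 head=0 tape=bb[c]_cbcca   (p3,c)→(p0,_,S)
state=p0 head=0 tape=bb[_]_cbcca   (p0,_)→(p0,c,S)
state=p0 head=0 tape=bb[c]_cbcca   (p0,c)→(p1,a,L)
state=p1 head=-1 tape=b[b]a_cbcca   (p1,b)→(p3,a,S)
state=p3 head=-1 tape=b[a]a_cbcca
No transition is defined for (p3, a); M halts in state p3.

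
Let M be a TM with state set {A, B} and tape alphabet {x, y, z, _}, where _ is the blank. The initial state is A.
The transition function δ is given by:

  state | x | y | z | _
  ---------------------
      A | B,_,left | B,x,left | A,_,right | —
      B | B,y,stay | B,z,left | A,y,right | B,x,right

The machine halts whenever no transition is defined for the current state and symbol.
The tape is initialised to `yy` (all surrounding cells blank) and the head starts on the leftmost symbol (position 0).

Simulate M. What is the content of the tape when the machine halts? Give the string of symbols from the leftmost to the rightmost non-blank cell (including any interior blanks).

A | ___[y]y_   read y → write x, move left, go to B
B | __[_]xy_   read _ → write x, move right, go to B
B | __x[x]y_   read x → write y, move stay, go to B
B | __x[y]y_   read y → write z, move left, go to B
B | __[x]zy_   read x → write y, move stay, go to B
B | __[y]zy_   read y → write z, move left, go to B
B | _[_]zzy_   read _ → write x, move right, go to B
B | _x[z]zy_   read z → write y, move right, go to A
A | _xy[z]y_   read z → write _, move right, go to A
A | _xy_[y]_   read y → write x, move left, go to B
B | _xy[_]x_   read _ → write x, move right, go to B
B | _xyx[x]_   read x → write y, move stay, go to B
B | _xyx[y]_   read y → write z, move left, go to B
B | _xy[x]z_   read x → write y, move stay, go to B
B | _xy[y]z_   read y → write z, move left, go to B
B | _x[y]zz_   read y → write z, move left, go to B
B | _[x]zzz_   read x → write y, move stay, go to B
B | _[y]zzz_   read y → write z, move left, go to B
B | [_]zzzz_   read _ → write x, move right, go to B
B | x[z]zzz_   read z → write y, move right, go to A
A | xy[z]zz_   read z → write _, move right, go to A
A | xy_[z]z_   read z → write _, move right, go to A
A | xy__[z]_   read z → write _, move right, go to A
A | xy___[_]
The non-blank tape span at halt is xy.

xy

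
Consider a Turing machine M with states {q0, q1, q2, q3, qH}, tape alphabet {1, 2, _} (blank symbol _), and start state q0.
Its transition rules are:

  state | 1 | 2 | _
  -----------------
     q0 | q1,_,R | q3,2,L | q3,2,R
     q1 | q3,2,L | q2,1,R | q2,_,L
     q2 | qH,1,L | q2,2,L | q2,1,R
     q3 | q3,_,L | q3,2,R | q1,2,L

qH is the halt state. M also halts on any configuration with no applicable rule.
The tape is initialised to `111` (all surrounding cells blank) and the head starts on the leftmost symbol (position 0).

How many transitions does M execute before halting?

state=q0 head=0 tape=__[1]11   (q0,1)→(q1,_,R)
state=q1 head=1 tape=___[1]1   (q1,1)→(q3,2,L)
state=q3 head=0 tape=__[_]21   (q3,_)→(q1,2,L)
state=q1 head=-1 tape=_[_]221   (q1,_)→(q2,_,L)
state=q2 head=-2 tape=[_]_221   (q2,_)→(q2,1,R)
state=q2 head=-1 tape=1[_]221   (q2,_)→(q2,1,R)
state=q2 head=0 tape=11[2]21   (q2,2)→(q2,2,L)
state=q2 head=-1 tape=1[1]221   (q2,1)→(qH,1,L)
state=qH head=-2 tape=[1]1221
M halts after 8 transitions.

8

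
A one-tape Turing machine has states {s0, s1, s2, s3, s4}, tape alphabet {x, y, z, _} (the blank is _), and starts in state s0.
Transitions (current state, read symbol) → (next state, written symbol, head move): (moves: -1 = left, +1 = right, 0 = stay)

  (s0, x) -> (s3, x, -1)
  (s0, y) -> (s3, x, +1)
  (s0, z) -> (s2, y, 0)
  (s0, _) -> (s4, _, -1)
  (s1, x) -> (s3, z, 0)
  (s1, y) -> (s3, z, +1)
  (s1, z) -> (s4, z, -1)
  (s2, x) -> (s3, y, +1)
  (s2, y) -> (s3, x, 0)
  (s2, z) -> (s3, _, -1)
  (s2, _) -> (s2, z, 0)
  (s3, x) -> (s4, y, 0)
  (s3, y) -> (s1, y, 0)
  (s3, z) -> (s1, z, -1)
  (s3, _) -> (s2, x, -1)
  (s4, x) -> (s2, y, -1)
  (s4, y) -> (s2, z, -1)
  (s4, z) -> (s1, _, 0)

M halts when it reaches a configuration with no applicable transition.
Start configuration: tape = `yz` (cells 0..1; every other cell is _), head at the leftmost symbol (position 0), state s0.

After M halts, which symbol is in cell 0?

z

state=s0 head=0 tape=_[y]z   (s0,y)→(s3,x,+1)
state=s3 head=1 tape=_x[z]   (s3,z)→(s1,z,-1)
state=s1 head=0 tape=_[x]z   (s1,x)→(s3,z,0)
state=s3 head=0 tape=_[z]z   (s3,z)→(s1,z,-1)
state=s1 head=-1 tape=[_]zz
Cell 0 holds z when M halts.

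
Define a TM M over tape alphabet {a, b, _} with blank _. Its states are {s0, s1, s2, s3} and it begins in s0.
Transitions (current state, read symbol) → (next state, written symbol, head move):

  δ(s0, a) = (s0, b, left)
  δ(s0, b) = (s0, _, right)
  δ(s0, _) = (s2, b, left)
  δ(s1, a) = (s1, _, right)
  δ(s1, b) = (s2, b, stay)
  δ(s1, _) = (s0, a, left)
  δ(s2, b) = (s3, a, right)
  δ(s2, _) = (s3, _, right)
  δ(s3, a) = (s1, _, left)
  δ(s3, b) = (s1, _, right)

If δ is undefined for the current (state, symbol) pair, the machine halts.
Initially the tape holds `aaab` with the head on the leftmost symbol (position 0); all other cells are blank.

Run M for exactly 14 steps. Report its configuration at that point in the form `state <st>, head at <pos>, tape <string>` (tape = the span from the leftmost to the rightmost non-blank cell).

state=s0 head=0 tape=__[a]aab   (s0,a)→(s0,b,left)
state=s0 head=-1 tape=_[_]baab   (s0,_)→(s2,b,left)
state=s2 head=-2 tape=[_]bbaab   (s2,_)→(s3,_,right)
state=s3 head=-1 tape=_[b]baab   (s3,b)→(s1,_,right)
state=s1 head=0 tape=__[b]aab   (s1,b)→(s2,b,stay)
state=s2 head=0 tape=__[b]aab   (s2,b)→(s3,a,right)
state=s3 head=1 tape=__a[a]ab   (s3,a)→(s1,_,left)
state=s1 head=0 tape=__[a]_ab   (s1,a)→(s1,_,right)
state=s1 head=1 tape=___[_]ab   (s1,_)→(s0,a,left)
state=s0 head=0 tape=__[_]aab   (s0,_)→(s2,b,left)
state=s2 head=-1 tape=_[_]baab   (s2,_)→(s3,_,right)
state=s3 head=0 tape=__[b]aab   (s3,b)→(s1,_,right)
state=s1 head=1 tape=___[a]ab   (s1,a)→(s1,_,right)
state=s1 head=2 tape=____[a]b   (s1,a)→(s1,_,right)
state=s1 head=3 tape=_____[b]
After 14 steps: state s1, head at 3, tape b.

state s1, head at 3, tape b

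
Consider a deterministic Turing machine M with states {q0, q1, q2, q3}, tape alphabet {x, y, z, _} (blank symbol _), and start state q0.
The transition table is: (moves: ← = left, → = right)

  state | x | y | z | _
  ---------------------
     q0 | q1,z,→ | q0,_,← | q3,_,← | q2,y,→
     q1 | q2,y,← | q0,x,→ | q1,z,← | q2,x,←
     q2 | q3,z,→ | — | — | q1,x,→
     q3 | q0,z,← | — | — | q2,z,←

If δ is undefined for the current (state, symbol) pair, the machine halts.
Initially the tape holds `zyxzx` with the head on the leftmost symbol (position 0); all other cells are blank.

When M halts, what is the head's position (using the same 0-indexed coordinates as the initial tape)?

q0 | _____[z]yxzx   read z → write _, move ←, go to q3
q3 | ____[_]_yxzx   read _ → write z, move ←, go to q2
q2 | ___[_]z_yxzx   read _ → write x, move →, go to q1
q1 | ___x[z]_yxzx   read z → write z, move ←, go to q1
q1 | ___[x]z_yxzx   read x → write y, move ←, go to q2
q2 | __[_]yz_yxzx   read _ → write x, move →, go to q1
q1 | __x[y]z_yxzx   read y → write x, move →, go to q0
q0 | __xx[z]_yxzx   read z → write _, move ←, go to q3
q3 | __x[x]__yxzx   read x → write z, move ←, go to q0
q0 | __[x]z__yxzx   read x → write z, move →, go to q1
q1 | __z[z]__yxzx   read z → write z, move ←, go to q1
q1 | __[z]z__yxzx   read z → write z, move ←, go to q1
q1 | _[_]zz__yxzx   read _ → write x, move ←, go to q2
q2 | [_]xzz__yxzx   read _ → write x, move →, go to q1
q1 | x[x]zz__yxzx   read x → write y, move ←, go to q2
q2 | [x]yzz__yxzx   read x → write z, move →, go to q3
q3 | z[y]zz__yxzx
At halt the head is at cell -4.

-4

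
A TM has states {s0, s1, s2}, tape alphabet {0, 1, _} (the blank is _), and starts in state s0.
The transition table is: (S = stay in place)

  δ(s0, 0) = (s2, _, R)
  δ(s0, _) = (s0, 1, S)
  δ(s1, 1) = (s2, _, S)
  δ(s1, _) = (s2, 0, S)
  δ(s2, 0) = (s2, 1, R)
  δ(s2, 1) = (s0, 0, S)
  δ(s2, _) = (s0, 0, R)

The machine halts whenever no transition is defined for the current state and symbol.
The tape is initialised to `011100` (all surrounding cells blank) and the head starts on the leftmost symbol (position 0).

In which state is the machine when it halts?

s0

s0 | [0]11100__   read 0 → write _, move R, go to s2
s2 | _[1]1100__   read 1 → write 0, move S, go to s0
s0 | _[0]1100__   read 0 → write _, move R, go to s2
s2 | __[1]100__   read 1 → write 0, move S, go to s0
s0 | __[0]100__   read 0 → write _, move R, go to s2
s2 | ___[1]00__   read 1 → write 0, move S, go to s0
s0 | ___[0]00__   read 0 → write _, move R, go to s2
s2 | ____[0]0__   read 0 → write 1, move R, go to s2
s2 | ____1[0]__   read 0 → write 1, move R, go to s2
s2 | ____11[_]_   read _ → write 0, move R, go to s0
s0 | ____110[_]   read _ → write 1, move S, go to s0
s0 | ____110[1]
No transition is defined for (s0, 1); M halts in state s0.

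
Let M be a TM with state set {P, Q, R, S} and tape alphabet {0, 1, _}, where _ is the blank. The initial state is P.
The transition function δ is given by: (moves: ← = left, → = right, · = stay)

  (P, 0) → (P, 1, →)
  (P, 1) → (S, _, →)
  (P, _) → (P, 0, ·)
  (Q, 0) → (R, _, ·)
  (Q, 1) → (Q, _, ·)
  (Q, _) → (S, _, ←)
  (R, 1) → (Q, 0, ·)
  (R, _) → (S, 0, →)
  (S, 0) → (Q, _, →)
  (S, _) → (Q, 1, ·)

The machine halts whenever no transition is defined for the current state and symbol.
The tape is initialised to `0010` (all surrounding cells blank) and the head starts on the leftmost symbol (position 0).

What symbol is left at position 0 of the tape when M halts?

1

P | [0]010_   read 0 → write 1, move →, go to P
P | 1[0]10_   read 0 → write 1, move →, go to P
P | 11[1]0_   read 1 → write _, move →, go to S
S | 11_[0]_   read 0 → write _, move →, go to Q
Q | 11__[_]   read _ → write _, move ←, go to S
S | 11_[_]_   read _ → write 1, move ·, go to Q
Q | 11_[1]_   read 1 → write _, move ·, go to Q
Q | 11_[_]_   read _ → write _, move ←, go to S
S | 11[_]__   read _ → write 1, move ·, go to Q
Q | 11[1]__   read 1 → write _, move ·, go to Q
Q | 11[_]__   read _ → write _, move ←, go to S
S | 1[1]___
Cell 0 holds 1 when M halts.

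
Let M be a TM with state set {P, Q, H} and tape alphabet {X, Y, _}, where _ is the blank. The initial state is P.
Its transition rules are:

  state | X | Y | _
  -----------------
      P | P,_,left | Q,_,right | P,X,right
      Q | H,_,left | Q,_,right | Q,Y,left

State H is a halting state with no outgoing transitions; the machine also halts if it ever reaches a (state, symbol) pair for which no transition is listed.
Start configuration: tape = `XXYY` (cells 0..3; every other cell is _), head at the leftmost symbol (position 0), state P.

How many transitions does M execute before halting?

16

P | __[X]XYY_   read X → write _, move left, go to P
P | _[_]_XYY_   read _ → write X, move right, go to P
P | _X[_]XYY_   read _ → write X, move right, go to P
P | _XX[X]YY_   read X → write _, move left, go to P
P | _X[X]_YY_   read X → write _, move left, go to P
P | _[X]__YY_   read X → write _, move left, go to P
P | [_]___YY_   read _ → write X, move right, go to P
P | X[_]__YY_   read _ → write X, move right, go to P
P | XX[_]_YY_   read _ → write X, move right, go to P
P | XXX[_]YY_   read _ → write X, move right, go to P
P | XXXX[Y]Y_   read Y → write _, move right, go to Q
Q | XXXX_[Y]_   read Y → write _, move right, go to Q
Q | XXXX__[_]   read _ → write Y, move left, go to Q
Q | XXXX_[_]Y   read _ → write Y, move left, go to Q
Q | XXXX[_]YY   read _ → write Y, move left, go to Q
Q | XXX[X]YYY   read X → write _, move left, go to H
H | XX[X]_YYY
M halts after 16 transitions.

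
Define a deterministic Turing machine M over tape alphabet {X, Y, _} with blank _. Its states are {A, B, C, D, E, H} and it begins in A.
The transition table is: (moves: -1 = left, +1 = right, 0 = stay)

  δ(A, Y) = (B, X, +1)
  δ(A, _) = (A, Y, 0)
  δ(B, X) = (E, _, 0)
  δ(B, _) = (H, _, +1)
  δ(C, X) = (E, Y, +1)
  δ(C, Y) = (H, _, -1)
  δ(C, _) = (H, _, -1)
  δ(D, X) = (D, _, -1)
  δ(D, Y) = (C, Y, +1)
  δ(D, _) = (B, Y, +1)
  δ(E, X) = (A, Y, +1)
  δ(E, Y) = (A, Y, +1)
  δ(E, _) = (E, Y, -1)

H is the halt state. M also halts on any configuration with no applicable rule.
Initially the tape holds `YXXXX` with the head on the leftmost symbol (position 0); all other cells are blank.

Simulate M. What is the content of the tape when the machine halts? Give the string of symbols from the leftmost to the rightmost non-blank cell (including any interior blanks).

YYYYX

state=A head=0 tape=[Y]XXXX__   (A,Y)→(B,X,+1)
state=B head=1 tape=X[X]XXX__   (B,X)→(E,_,0)
state=E head=1 tape=X[_]XXX__   (E,_)→(E,Y,-1)
state=E head=0 tape=[X]YXXX__   (E,X)→(A,Y,+1)
state=A head=1 tape=Y[Y]XXX__   (A,Y)→(B,X,+1)
state=B head=2 tape=YX[X]XX__   (B,X)→(E,_,0)
state=E head=2 tape=YX[_]XX__   (E,_)→(E,Y,-1)
state=E head=1 tape=Y[X]YXX__   (E,X)→(A,Y,+1)
state=A head=2 tape=YY[Y]XX__   (A,Y)→(B,X,+1)
state=B head=3 tape=YYX[X]X__   (B,X)→(E,_,0)
state=E head=3 tape=YYX[_]X__   (E,_)→(E,Y,-1)
state=E head=2 tape=YY[X]YX__   (E,X)→(A,Y,+1)
state=A head=3 tape=YYY[Y]X__   (A,Y)→(B,X,+1)
state=B head=4 tape=YYYX[X]__   (B,X)→(E,_,0)
state=E head=4 tape=YYYX[_]__   (E,_)→(E,Y,-1)
state=E head=3 tape=YYY[X]Y__   (E,X)→(A,Y,+1)
state=A head=4 tape=YYYY[Y]__   (A,Y)→(B,X,+1)
state=B head=5 tape=YYYYX[_]_   (B,_)→(H,_,+1)
state=H head=6 tape=YYYYX_[_]
The non-blank tape span at halt is YYYYX.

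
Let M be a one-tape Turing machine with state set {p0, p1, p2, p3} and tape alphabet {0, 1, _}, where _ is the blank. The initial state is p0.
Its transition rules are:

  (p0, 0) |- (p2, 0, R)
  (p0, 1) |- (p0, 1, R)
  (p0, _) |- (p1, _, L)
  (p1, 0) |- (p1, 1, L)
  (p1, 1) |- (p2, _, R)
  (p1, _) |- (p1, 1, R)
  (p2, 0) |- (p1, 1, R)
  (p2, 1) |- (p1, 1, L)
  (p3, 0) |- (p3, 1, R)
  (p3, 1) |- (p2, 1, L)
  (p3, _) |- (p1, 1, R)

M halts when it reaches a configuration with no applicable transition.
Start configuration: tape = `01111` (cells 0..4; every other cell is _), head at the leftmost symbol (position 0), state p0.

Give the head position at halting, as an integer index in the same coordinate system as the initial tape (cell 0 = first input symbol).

p0 | _[0]1111_   read 0 → write 0, move R, go to p2
p2 | _0[1]111_   read 1 → write 1, move L, go to p1
p1 | _[0]1111_   read 0 → write 1, move L, go to p1
p1 | [_]11111_   read _ → write 1, move R, go to p1
p1 | 1[1]1111_   read 1 → write _, move R, go to p2
p2 | 1_[1]111_   read 1 → write 1, move L, go to p1
p1 | 1[_]1111_   read _ → write 1, move R, go to p1
p1 | 11[1]111_   read 1 → write _, move R, go to p2
p2 | 11_[1]11_   read 1 → write 1, move L, go to p1
p1 | 11[_]111_   read _ → write 1, move R, go to p1
p1 | 111[1]11_   read 1 → write _, move R, go to p2
p2 | 111_[1]1_   read 1 → write 1, move L, go to p1
p1 | 111[_]11_   read _ → write 1, move R, go to p1
p1 | 1111[1]1_   read 1 → write _, move R, go to p2
p2 | 1111_[1]_   read 1 → write 1, move L, go to p1
p1 | 1111[_]1_   read _ → write 1, move R, go to p1
p1 | 11111[1]_   read 1 → write _, move R, go to p2
p2 | 11111_[_]
At halt the head is at cell 5.

5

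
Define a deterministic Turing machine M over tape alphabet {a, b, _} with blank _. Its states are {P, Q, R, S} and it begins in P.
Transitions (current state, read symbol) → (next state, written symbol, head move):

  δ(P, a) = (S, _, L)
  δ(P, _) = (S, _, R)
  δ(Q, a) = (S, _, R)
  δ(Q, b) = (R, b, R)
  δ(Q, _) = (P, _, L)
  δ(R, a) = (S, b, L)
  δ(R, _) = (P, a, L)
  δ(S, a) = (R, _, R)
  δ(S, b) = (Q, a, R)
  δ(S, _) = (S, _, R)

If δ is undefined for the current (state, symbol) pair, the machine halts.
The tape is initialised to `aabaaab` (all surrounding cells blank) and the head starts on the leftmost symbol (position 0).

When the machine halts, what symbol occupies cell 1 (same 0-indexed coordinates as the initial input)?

P | _[a]abaaab   read a → write _, move L, go to S
S | [_]_abaaab   read _ → write _, move R, go to S
S | _[_]abaaab   read _ → write _, move R, go to S
S | __[a]baaab   read a → write _, move R, go to R
R | ___[b]aaab
Cell 1 holds _ when M halts.

_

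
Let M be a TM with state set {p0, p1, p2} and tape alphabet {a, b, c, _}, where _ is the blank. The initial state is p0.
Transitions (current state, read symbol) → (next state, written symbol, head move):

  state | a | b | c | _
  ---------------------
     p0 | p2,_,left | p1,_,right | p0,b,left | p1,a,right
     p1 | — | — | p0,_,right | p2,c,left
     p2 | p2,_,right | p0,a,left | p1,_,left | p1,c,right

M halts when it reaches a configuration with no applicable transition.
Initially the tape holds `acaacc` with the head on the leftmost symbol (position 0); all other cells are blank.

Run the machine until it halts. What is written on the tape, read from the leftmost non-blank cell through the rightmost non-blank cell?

c_aabaacc

p0 | ___[a]caacc   read a → write _, move left, go to p2
p2 | __[_]_caacc   read _ → write c, move right, go to p1
p1 | __c[_]caacc   read _ → write c, move left, go to p2
p2 | __[c]ccaacc   read c → write _, move left, go to p1
p1 | _[_]_ccaacc   read _ → write c, move left, go to p2
p2 | [_]c_ccaacc   read _ → write c, move right, go to p1
p1 | c[c]_ccaacc   read c → write _, move right, go to p0
p0 | c_[_]ccaacc   read _ → write a, move right, go to p1
p1 | c_a[c]caacc   read c → write _, move right, go to p0
p0 | c_a_[c]aacc   read c → write b, move left, go to p0
p0 | c_a[_]baacc   read _ → write a, move right, go to p1
p1 | c_aa[b]aacc
The non-blank tape span at halt is c_aabaacc.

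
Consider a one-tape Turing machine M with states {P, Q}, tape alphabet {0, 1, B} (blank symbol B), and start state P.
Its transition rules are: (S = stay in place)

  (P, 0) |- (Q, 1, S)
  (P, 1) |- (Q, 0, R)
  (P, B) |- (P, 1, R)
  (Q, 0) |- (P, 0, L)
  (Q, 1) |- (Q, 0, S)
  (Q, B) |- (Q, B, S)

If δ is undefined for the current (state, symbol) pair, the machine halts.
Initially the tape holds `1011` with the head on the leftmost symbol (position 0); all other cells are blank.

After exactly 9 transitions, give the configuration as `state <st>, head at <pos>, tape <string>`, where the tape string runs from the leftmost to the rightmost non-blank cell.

state P, head at -1, tape 10011

P | B[1]011   read 1 → write 0, move R, go to Q
Q | B0[0]11   read 0 → write 0, move L, go to P
P | B[0]011   read 0 → write 1, move S, go to Q
Q | B[1]011   read 1 → write 0, move S, go to Q
Q | B[0]011   read 0 → write 0, move L, go to P
P | [B]0011   read B → write 1, move R, go to P
P | 1[0]011   read 0 → write 1, move S, go to Q
Q | 1[1]011   read 1 → write 0, move S, go to Q
Q | 1[0]011   read 0 → write 0, move L, go to P
P | [1]0011
After 9 steps: state P, head at -1, tape 10011.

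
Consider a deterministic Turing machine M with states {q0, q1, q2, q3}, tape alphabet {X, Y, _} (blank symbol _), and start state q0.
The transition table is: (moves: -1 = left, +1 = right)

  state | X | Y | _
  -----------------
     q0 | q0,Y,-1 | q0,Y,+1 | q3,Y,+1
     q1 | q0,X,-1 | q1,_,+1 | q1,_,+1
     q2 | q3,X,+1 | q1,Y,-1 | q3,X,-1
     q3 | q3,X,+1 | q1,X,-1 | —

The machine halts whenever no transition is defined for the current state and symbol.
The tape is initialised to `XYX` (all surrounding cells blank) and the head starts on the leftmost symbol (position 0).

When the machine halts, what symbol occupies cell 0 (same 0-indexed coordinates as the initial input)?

Y

q0 | _[X]YX__   read X → write Y, move -1, go to q0
q0 | [_]YYX__   read _ → write Y, move +1, go to q3
q3 | Y[Y]YX__   read Y → write X, move -1, go to q1
q1 | [Y]XYX__   read Y → write _, move +1, go to q1
q1 | _[X]YX__   read X → write X, move -1, go to q0
q0 | [_]XYX__   read _ → write Y, move +1, go to q3
q3 | Y[X]YX__   read X → write X, move +1, go to q3
q3 | YX[Y]X__   read Y → write X, move -1, go to q1
q1 | Y[X]XX__   read X → write X, move -1, go to q0
q0 | [Y]XXX__   read Y → write Y, move +1, go to q0
q0 | Y[X]XX__   read X → write Y, move -1, go to q0
q0 | [Y]YXX__   read Y → write Y, move +1, go to q0
q0 | Y[Y]XX__   read Y → write Y, move +1, go to q0
q0 | YY[X]X__   read X → write Y, move -1, go to q0
q0 | Y[Y]YX__   read Y → write Y, move +1, go to q0
q0 | YY[Y]X__   read Y → write Y, move +1, go to q0
q0 | YYY[X]__   read X → write Y, move -1, go to q0
q0 | YY[Y]Y__   read Y → write Y, move +1, go to q0
q0 | YYY[Y]__   read Y → write Y, move +1, go to q0
q0 | YYYY[_]_   read _ → write Y, move +1, go to q3
q3 | YYYYY[_]
Cell 0 holds Y when M halts.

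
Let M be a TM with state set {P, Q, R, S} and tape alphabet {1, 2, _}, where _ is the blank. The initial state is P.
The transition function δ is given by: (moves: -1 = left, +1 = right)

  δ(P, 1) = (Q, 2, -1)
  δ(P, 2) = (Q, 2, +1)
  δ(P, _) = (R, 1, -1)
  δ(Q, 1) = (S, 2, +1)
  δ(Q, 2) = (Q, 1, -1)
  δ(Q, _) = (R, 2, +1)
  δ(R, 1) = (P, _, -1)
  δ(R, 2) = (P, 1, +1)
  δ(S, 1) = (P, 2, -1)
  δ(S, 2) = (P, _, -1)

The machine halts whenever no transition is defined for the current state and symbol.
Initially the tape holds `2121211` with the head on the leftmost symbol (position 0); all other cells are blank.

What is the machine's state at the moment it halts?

R

state=P head=0 tape=[2]121211_   (P,2)→(Q,2,+1)
state=Q head=1 tape=2[1]21211_   (Q,1)→(S,2,+1)
state=S head=2 tape=22[2]1211_   (S,2)→(P,_,-1)
state=P head=1 tape=2[2]_1211_   (P,2)→(Q,2,+1)
state=Q head=2 tape=22[_]1211_   (Q,_)→(R,2,+1)
state=R head=3 tape=222[1]211_   (R,1)→(P,_,-1)
state=P head=2 tape=22[2]_211_   (P,2)→(Q,2,+1)
state=Q head=3 tape=222[_]211_   (Q,_)→(R,2,+1)
state=R head=4 tape=2222[2]11_   (R,2)→(P,1,+1)
state=P head=5 tape=22221[1]1_   (P,1)→(Q,2,-1)
state=Q head=4 tape=2222[1]21_   (Q,1)→(S,2,+1)
state=S head=5 tape=22222[2]1_   (S,2)→(P,_,-1)
state=P head=4 tape=2222[2]_1_   (P,2)→(Q,2,+1)
state=Q head=5 tape=22222[_]1_   (Q,_)→(R,2,+1)
state=R head=6 tape=222222[1]_   (R,1)→(P,_,-1)
state=P head=5 tape=22222[2]__   (P,2)→(Q,2,+1)
state=Q head=6 tape=222222[_]_   (Q,_)→(R,2,+1)
state=R head=7 tape=2222222[_]
No transition is defined for (R, _); M halts in state R.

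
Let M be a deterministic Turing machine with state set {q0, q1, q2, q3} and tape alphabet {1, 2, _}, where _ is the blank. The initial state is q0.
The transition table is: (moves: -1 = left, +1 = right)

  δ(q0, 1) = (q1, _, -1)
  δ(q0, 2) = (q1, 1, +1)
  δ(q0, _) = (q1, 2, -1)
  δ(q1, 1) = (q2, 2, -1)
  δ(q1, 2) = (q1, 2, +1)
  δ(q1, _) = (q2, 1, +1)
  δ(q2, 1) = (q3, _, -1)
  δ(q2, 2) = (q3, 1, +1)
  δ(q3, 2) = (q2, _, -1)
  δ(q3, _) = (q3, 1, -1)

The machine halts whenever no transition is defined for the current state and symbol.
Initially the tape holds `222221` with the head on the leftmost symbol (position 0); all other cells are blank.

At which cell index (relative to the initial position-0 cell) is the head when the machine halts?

2

q0 | [2]22221   read 2 → write 1, move +1, go to q1
q1 | 1[2]2221   read 2 → write 2, move +1, go to q1
q1 | 12[2]221   read 2 → write 2, move +1, go to q1
q1 | 122[2]21   read 2 → write 2, move +1, go to q1
q1 | 1222[2]1   read 2 → write 2, move +1, go to q1
q1 | 12222[1]   read 1 → write 2, move -1, go to q2
q2 | 1222[2]2   read 2 → write 1, move +1, go to q3
q3 | 12221[2]   read 2 → write _, move -1, go to q2
q2 | 1222[1]_   read 1 → write _, move -1, go to q3
q3 | 122[2]__   read 2 → write _, move -1, go to q2
q2 | 12[2]___   read 2 → write 1, move +1, go to q3
q3 | 121[_]__   read _ → write 1, move -1, go to q3
q3 | 12[1]1__
At halt the head is at cell 2.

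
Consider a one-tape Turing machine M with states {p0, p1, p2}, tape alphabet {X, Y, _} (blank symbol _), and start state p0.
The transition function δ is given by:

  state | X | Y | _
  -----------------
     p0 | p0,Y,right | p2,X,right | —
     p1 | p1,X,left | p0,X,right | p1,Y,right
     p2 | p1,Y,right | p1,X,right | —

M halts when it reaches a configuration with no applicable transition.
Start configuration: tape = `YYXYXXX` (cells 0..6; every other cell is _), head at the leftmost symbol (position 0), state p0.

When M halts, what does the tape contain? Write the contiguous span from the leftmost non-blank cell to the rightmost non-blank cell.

state=p0 head=0 tape=_[Y]YXYXXX_   (p0,Y)→(p2,X,right)
state=p2 head=1 tape=_X[Y]XYXXX_   (p2,Y)→(p1,X,right)
state=p1 head=2 tape=_XX[X]YXXX_   (p1,X)→(p1,X,left)
state=p1 head=1 tape=_X[X]XYXXX_   (p1,X)→(p1,X,left)
state=p1 head=0 tape=_[X]XXYXXX_   (p1,X)→(p1,X,left)
state=p1 head=-1 tape=[_]XXXYXXX_   (p1,_)→(p1,Y,right)
state=p1 head=0 tape=Y[X]XXYXXX_   (p1,X)→(p1,X,left)
state=p1 head=-1 tape=[Y]XXXYXXX_   (p1,Y)→(p0,X,right)
state=p0 head=0 tape=X[X]XXYXXX_   (p0,X)→(p0,Y,right)
state=p0 head=1 tape=XY[X]XYXXX_   (p0,X)→(p0,Y,right)
state=p0 head=2 tape=XYY[X]YXXX_   (p0,X)→(p0,Y,right)
state=p0 head=3 tape=XYYY[Y]XXX_   (p0,Y)→(p2,X,right)
state=p2 head=4 tape=XYYYX[X]XX_   (p2,X)→(p1,Y,right)
state=p1 head=5 tape=XYYYXY[X]X_   (p1,X)→(p1,X,left)
state=p1 head=4 tape=XYYYX[Y]XX_   (p1,Y)→(p0,X,right)
state=p0 head=5 tape=XYYYXX[X]X_   (p0,X)→(p0,Y,right)
state=p0 head=6 tape=XYYYXXY[X]_   (p0,X)→(p0,Y,right)
state=p0 head=7 tape=XYYYXXYY[_]
The non-blank tape span at halt is XYYYXXYY.

XYYYXXYY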